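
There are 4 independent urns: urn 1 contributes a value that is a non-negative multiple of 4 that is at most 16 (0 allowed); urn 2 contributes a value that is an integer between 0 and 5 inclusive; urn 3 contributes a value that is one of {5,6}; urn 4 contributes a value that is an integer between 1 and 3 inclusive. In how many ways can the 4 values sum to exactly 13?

9

The generating function for the choices is (1 + q^4 + q^8 + q^12 + q^16)·(1 + q + q^2 + q^3 + q^4 + q^5)·(q^5 + q^6)·(q + q^2 + q^3); the count is [q^13].
(1 + q^4 + q^8 + q^12 + q^16) has coefficients 1,0,0,0,1,0,0,0,1,0,0,0,1,0 for degrees 0…13.
(1 + q + q^2 + q^3 + q^4 + q^5) has coefficients 1,1,1,1,1,1,0,0,0,0,0,0,0,0 for degrees 0…13.
Multiplying by (q^5 + q^6) gives running coefficients 0,0,0,0,0,1,2,2,2,2,2,1,0,0 for degrees 0…13.
Finally multiplying by (q + q^2 + q^3), the product of all factors after the first has coefficients 0,0,0,0,0,0,1,3,5,6,6,6,5,3 for degrees 0…13.
[q^13] = 1·3 + 1·6 + 1·0 + 1·0 = 9.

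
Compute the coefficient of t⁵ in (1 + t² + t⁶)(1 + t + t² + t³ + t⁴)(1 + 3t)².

(1 + t² + t⁶) has coefficients 1,0,1,0,0,0 for degrees 0…5.
(1 + t + t² + t³ + t⁴) has coefficients 1,1,1,1,1,0 for degrees 0…5.
Finally multiplying by (1 + 3t)², the product of all factors after the first has coefficients 1,7,16,16,16,15 for degrees 0…5.
[t⁵] = 1·15 + 1·16 = 31.

31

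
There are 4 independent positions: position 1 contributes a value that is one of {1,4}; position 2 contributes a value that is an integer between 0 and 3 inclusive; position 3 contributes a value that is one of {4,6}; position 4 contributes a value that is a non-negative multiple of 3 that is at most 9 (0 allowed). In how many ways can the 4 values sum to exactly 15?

4

The generating function for the choices is (t + t^4)·(1 + t + t^2 + t^3)·(t^4 + t^6)·(1 + t^3 + t^6 + t^9); the count is [t^15].
(t + t^4) has coefficients 0,1,0,0,1 for degrees 0…4.
(1 + t + t^2 + t^3) has coefficients 1,1,1,1,0,0,0,0,0,0,0,0,0,0,0,0 for degrees 0…15.
Multiplying by (t^4 + t^6) gives running coefficients 0,0,0,0,1,1,2,2,1,1,0,0,0,0,0,0 for degrees 0…15.
Finally multiplying by (1 + t^3 + t^6 + t^9), the product of all factors after the first has coefficients 0,0,0,0,1,1,2,3,2,3,3,2,3,3,2,3 for degrees 0…15.
[t^15] = 1·2 + 1·2 = 4.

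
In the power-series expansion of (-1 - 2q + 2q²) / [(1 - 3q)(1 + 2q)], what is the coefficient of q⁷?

The denominator gives the recurrence a_n = a_(n−1) + 6a_(n−2) for n ≥ 3; the numerator fixes a_0 = -1, a_1 = -3, a_2 = -7.
Iterating: -1, -3, -7, -25, -67, -217, -619, -1921, so a_7 = -1921.

-1921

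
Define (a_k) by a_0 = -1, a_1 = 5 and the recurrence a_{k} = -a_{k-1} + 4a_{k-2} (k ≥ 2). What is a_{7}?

The ordinary generating function has denominator 1 + q - 4q^2.
Iterating the recurrence: a_0,…,a_{7} = -1, 5, -9, 29, -65, 181, -441, 1165.

1165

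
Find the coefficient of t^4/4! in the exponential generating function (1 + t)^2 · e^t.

21

The EGF product rule gives c_4 = Σ_{k_1+k_2=4} C(4; k_1,k_2) · ∏ g_i(k_i), where (1+t)^2 gives the falling factorial (2)_k; e^t gives (1)^k.
g_1(k) for k = 0…4: 1, 2, 2, 0, 0.
g_2(k) for k = 0…4: 1, 1, 1, 1, 1.
c_4 = Σ_k C(4,k)·g_1(k)·g_2(4−k) = 1·1·1 + 4·2·1 + 6·2·1 = 1 + 8 + 12 = 21.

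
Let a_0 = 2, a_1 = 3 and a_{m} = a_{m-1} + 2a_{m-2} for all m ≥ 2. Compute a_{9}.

853

The ordinary generating function has denominator 1 - z - 2z^2.
Iterating the recurrence: a_0,…,a_{9} = 2, 3, 7, 13, 27, 53, 107, 213, 427, 853.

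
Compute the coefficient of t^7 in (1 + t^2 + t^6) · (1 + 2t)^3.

6

(1 + t^2 + t^6) has coefficients 1,0,1,0,0,0,1 for degrees 0…6.
(1 + 2t)^3 has coefficients 1,6,12,8,0,0,0,0 for degrees 0…7.
[t^7] = 1·0 + 1·0 + 1·6 = 6.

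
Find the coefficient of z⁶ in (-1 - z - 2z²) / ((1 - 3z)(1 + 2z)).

The denominator gives the recurrence a_n = a_(n−1) + 6a_(n−2) for n ≥ 3; the numerator fixes a_0 = -1, a_1 = -2, a_2 = -10.
Iterating: -1, -2, -10, -22, -82, -214, -706, so a_6 = -706.

-706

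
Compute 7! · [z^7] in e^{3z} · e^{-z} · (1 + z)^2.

2368

The EGF product rule gives c_7 = Σ_{k_1+k_2+k_3=7} C(7; k_1,k_2,k_3) · ∏ g_i(k_i), where e^{3z} gives (3)^k; e^{-z} gives (-1)^k; (1+z)^2 gives the falling factorial (2)_k.
g_1(k) for k = 0…7: 1, 3, 9, 27, 81, 243, 729, 2187.
g_2(k) for k = 0…7: 1, -1, 1, -1, 1, -1, 1, -1.
g_3(k) for k = 0…7: 1, 2, 2, 0, 0, 0, 0, 0.
First combine the last two factors: h(k) = Σ_j C(k,j)·g_2(j)·g_3(k−j) for k = 0…7: 1, 1, -1, -1, 5, -11, 19, -29.
c_7 = Σ_k C(7,k)·g_1(k)·h(7−k) = 1·1·(-29) + 7·3·19 + 21·9·(-11) + 35·27·5 + 35·81·(-1) + 21·243·(-1) + 7·729·1 + 1·2187·1 = −29 + 399 − 2079 + 4725 − 2835 − 5103 + 5103 + 2187 = 2368.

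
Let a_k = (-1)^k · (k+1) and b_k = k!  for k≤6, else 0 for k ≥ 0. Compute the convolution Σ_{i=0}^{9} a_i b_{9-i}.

The convolution is the x^9 coefficient of A(x)B(x).
Σ = 1·0 − 2·0 + 3·0 − 4·720 + 5·120 − 6·24 + 7·6 − 8·2 + 9·1 − 10·1 = -2399.

-2399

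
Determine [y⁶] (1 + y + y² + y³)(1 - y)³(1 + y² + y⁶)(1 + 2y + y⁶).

(1 + y + y² + y³) has coefficients 1,1,1,1 for degrees 0…3.
(1 - y)³ has coefficients 1,-3,3,-1,0,0,0 for degrees 0…6.
Multiplying by (1 + y² + y⁶) gives running coefficients 1,-3,4,-4,3,-1,1 for degrees 0…6.
Finally multiplying by (1 + 2y + y⁶), the product of all factors after the first has coefficients 1,-1,-2,4,-5,5,0 for degrees 0…6.
[y⁶] = 1·0 + 1·5 + 1·(-5) + 1·4 = 4.

4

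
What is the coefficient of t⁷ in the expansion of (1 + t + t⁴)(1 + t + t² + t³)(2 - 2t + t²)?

(1 + t + t⁴) has coefficients 1,1,0,0,1 for degrees 0…4.
(1 + t + t² + t³) has coefficients 1,1,1,1,0,0,0,0 for degrees 0…7.
Finally multiplying by (2 - 2t + t²), the product of all factors after the first has coefficients 2,0,1,1,-1,1,0,0 for degrees 0…7.
[t⁷] = 1·0 + 1·0 + 1·1 = 1.

1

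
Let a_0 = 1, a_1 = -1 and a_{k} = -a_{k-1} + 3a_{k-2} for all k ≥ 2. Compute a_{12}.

The ordinary generating function has denominator 1 + q - 3q^2.
Iterating the recurrence: a_0,…,a_{12} = 1, -1, 4, -7, 19, -40, 97, -217, 508, -1159, 2683, -6160, 14209.

14209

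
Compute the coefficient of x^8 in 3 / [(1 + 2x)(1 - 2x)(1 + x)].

Partial fractions give a closed form: a_n = (3)·(-2)^n + (1)·2^n + (-1)·(-1)^n.
At n = 8: a_8 = 1023.

1023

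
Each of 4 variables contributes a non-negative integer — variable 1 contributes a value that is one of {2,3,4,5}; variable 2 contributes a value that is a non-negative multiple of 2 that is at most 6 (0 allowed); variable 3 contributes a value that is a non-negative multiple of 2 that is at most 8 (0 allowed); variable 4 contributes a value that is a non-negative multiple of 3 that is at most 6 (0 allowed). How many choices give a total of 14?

20

The generating function for the choices is (t² + t³ + t⁴ + t⁵)·(1 + t² + t⁴ + t⁶)·(1 + t² + t⁴ + t⁶ + t⁸)·(1 + t³ + t⁶); the count is [t¹⁴].
(t² + t³ + t⁴ + t⁵) has coefficients 0,0,1,1,1,1 for degrees 0…5.
(1 + t² + t⁴ + t⁶) has coefficients 1,0,1,0,1,0,1,0,0,0,0,0,0,0,0 for degrees 0…14.
Multiplying by (1 + t² + t⁴ + t⁶ + t⁸) gives running coefficients 1,0,2,0,3,0,4,0,4,0,3,0,2,0,1 for degrees 0…14.
Finally multiplying by (1 + t³ + t⁶), the product of all factors after the first has coefficients 1,0,2,1,3,2,5,3,6,4,6,4,6,3,5 for degrees 0…14.
[t¹⁴] = 1·6 + 1·4 + 1·6 + 1·4 = 20.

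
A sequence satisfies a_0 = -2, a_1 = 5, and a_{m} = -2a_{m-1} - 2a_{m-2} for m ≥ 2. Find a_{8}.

-32

The ordinary generating function has denominator 1 + 2x + 2x^2.
Iterating the recurrence: a_0,…,a_{8} = -2, 5, -6, 2, 8, -20, 24, -8, -32.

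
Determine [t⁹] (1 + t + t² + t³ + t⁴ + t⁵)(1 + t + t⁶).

1

(1 + t + t² + t³ + t⁴ + t⁵) has coefficients 1,1,1,1,1,1 for degrees 0…5.
(1 + t + t⁶) has coefficients 1,1,0,0,0,0,1,0,0,0 for degrees 0…9.
[t⁹] = 1·0 + 1·0 + 1·0 + 1·1 + 1·0 + 1·0 = 1.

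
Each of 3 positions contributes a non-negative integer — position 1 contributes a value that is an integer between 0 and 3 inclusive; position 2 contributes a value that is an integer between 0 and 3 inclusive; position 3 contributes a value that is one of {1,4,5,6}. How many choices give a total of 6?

The generating function for the choices is (1 + x + x^2 + x^3)·(1 + x + x^2 + x^3)·(x + x^4 + x^5 + x^6); the count is [x^6].
(1 + x + x^2 + x^3) has coefficients 1,1,1,1 for degrees 0…3.
(1 + x + x^2 + x^3) has coefficients 1,1,1,1,0,0,0 for degrees 0…6.
Finally multiplying by (x + x^4 + x^5 + x^6), the product of all factors after the first has coefficients 0,1,1,1,2,2,3 for degrees 0…6.
[x^6] = 1·3 + 1·2 + 1·2 + 1·1 = 8.

8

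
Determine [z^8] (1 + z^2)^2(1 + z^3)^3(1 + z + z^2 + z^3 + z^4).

19

(1 + z^2)^2 has coefficients 1,0,2,0,1 for degrees 0…4.
(1 + z^3)^3 has coefficients 1,0,0,3,0,0,3,0,0 for degrees 0…8.
Finally multiplying by (1 + z + z^2 + z^3 + z^4), the product of all factors after the first has coefficients 1,1,1,4,4,3,6,6,3 for degrees 0…8.
[z^8] = 1·3 + 2·6 + 1·4 = 19.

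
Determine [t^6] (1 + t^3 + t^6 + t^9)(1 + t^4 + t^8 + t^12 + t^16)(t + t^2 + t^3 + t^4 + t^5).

(1 + t^3 + t^6 + t^9) has coefficients 1,0,0,1,0,0,1 for degrees 0…6.
(1 + t^4 + t^8 + t^12 + t^16) has coefficients 1,0,0,0,1,0,0 for degrees 0…6.
Finally multiplying by (t + t^2 + t^3 + t^4 + t^5), the product of all factors after the first has coefficients 0,1,1,1,1,2,1 for degrees 0…6.
[t^6] = 1·1 + 1·1 + 1·0 = 2.

2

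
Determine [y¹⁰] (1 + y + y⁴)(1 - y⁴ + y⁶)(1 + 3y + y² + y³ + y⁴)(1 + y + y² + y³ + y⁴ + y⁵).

(1 + y + y⁴) has coefficients 1,1,0,0,1 for degrees 0…4.
(1 - y⁴ + y⁶) has coefficients 1,0,0,0,-1,0,1,0,0,0,0 for degrees 0…10.
Multiplying by (1 + 3y + y² + y³ + y⁴) gives running coefficients 1,3,1,1,0,-3,0,2,0,1,1 for degrees 0…10.
Finally multiplying by (1 + y + y² + y³ + y⁴ + y⁵), the product of all factors after the first has coefficients 1,4,5,6,6,3,2,1,0,0,1 for degrees 0…10.
[y¹⁰] = 1·1 + 1·0 + 1·2 = 3.

3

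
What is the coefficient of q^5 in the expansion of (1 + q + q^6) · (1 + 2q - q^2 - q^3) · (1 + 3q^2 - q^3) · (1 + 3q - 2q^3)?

(1 + q + q^6) has coefficients 1,1,0,0,0,0 for degrees 0…5.
(1 + 2q - q^2 - q^3) has coefficients 1,2,-1,-1,0,0 for degrees 0…5.
Multiplying by (1 + 3q^2 - q^3) gives running coefficients 1,2,2,4,-5,-2 for degrees 0…5.
Finally multiplying by (1 + 3q - 2q^3), the product of all factors after the first has coefficients 1,5,8,8,3,-21 for degrees 0…5.
[q^5] = 1·(-21) + 1·3 = -18.

-18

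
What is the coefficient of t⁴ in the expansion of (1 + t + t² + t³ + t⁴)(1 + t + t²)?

3

(1 + t + t² + t³ + t⁴) has coefficients 1,1,1,1,1 for degrees 0…4.
(1 + t + t²) has coefficients 1,1,1,0,0 for degrees 0…4.
[t⁴] = 1·0 + 1·0 + 1·1 + 1·1 + 1·1 = 3.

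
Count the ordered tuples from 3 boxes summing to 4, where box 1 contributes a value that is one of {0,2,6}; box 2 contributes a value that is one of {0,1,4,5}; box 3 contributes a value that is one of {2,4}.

2

The generating function for the choices is (1 + q^2 + q^6)·(1 + q + q^4 + q^5)·(q^2 + q^4); the count is [q^4].
(1 + q^2 + q^6) has coefficients 1,0,1,0,0 for degrees 0…4.
(1 + q + q^4 + q^5) has coefficients 1,1,0,0,1 for degrees 0…4.
Finally multiplying by (q^2 + q^4), the product of all factors after the first has coefficients 0,0,1,1,1 for degrees 0…4.
[q^4] = 1·1 + 1·1 = 2.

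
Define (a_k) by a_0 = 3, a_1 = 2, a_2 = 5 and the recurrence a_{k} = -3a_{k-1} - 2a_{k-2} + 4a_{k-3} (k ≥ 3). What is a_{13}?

-19143

The ordinary generating function has denominator 1 + 3y + 2y^2 - 4y^3.
Iterating the recurrence: a_0,…,a_{13} = 3, 2, 5, -7, 19, -23, 3, 113, -437, 1097, -1965, 1953, 2459, -19143.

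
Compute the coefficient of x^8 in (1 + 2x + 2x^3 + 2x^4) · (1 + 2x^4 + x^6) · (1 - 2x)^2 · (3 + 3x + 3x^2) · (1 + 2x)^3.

(1 + 2x + 2x^3 + 2x^4) has coefficients 1,2,0,2,2 for degrees 0…4.
(1 + 2x^4 + x^6) has coefficients 1,0,0,0,2,0,1,0,0 for degrees 0…8.
Multiplying by (1 - 2x)^2 gives running coefficients 1,-4,4,0,2,-8,9,-4,4 for degrees 0…8.
Multiplying by (3 + 3x + 3x^2) gives running coefficients 3,-9,3,0,18,-18,9,-9,27 for degrees 0…8.
Finally multiplying by (1 + 2x)^3, the product of all factors after the first has coefficients 3,9,-15,-66,-18,114,117,-27,-63 for degrees 0…8.
[x^8] = 1·(-63) + 2·(-27) + 2·114 + 2·(-18) = 75.

75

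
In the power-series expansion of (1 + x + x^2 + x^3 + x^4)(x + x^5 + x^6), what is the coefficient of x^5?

(1 + x + x^2 + x^3 + x^4) has coefficients 1,1,1,1,1 for degrees 0…4.
(x + x^5 + x^6) has coefficients 0,1,0,0,0,1 for degrees 0…5.
[x^5] = 1·1 + 1·0 + 1·0 + 1·0 + 1·1 = 2.

2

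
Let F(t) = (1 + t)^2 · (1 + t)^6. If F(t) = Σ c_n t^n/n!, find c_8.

The EGF product rule gives c_8 = Σ_{k_1+k_2=8} C(8; k_1,k_2) · ∏ g_i(k_i), where (1+t)^2 gives the falling factorial (2)_k; (1+t)^6 gives the falling factorial (6)_k.
g_1(k) for k = 0…8: 1, 2, 2, 0, 0, 0, 0, 0, 0.
g_2(k) for k = 0…8: 1, 6, 30, 120, 360, 720, 720, 0, 0.
c_8 = Σ_k C(8,k)·g_1(k)·g_2(8−k) = 28·2·720 = 40320.

40320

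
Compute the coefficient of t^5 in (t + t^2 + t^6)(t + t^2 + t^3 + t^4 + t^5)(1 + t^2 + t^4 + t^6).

4

(t + t^2 + t^6) has coefficients 0,1,1,0,0,0 for degrees 0…5.
(t + t^2 + t^3 + t^4 + t^5) has coefficients 0,1,1,1,1,1 for degrees 0…5.
Finally multiplying by (1 + t^2 + t^4 + t^6), the product of all factors after the first has coefficients 0,1,1,2,2,3 for degrees 0…5.
[t^5] = 1·2 + 1·2 = 4.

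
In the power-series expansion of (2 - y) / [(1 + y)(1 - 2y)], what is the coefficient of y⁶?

The denominator gives the recurrence a_n = a_(n−1) + 2a_(n−2) for n ≥ 2; the numerator fixes a_0 = 2, a_1 = 1.
Iterating: 2, 1, 5, 7, 17, 31, 65, so a_6 = 65.

65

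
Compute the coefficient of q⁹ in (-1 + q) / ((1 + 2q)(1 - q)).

The denominator gives the recurrence a_n = −a_(n−1) + 2a_(n−2) for n ≥ 3; the numerator fixes a_0 = -1, a_1 = 2, a_2 = -4.
Iterating: -1, 2, -4, 8, -16, 32, -64, 128, -256, 512, so a_9 = 512.

512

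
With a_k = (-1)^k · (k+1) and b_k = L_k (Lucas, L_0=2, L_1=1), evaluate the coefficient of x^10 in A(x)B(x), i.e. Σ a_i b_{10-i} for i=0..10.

76

Write out a_i and b_{10-i} for i = 0,…,10 and sum the products.
Σ = 1·123 − 2·76 + 3·47 − 4·29 + 5·18 − 6·11 + 7·7 − 8·4 + 9·3 − 10·1 + 11·2 = 76.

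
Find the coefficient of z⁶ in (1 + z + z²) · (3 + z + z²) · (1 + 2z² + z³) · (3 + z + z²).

(1 + z + z²) has coefficients 1,1,1 for degrees 0…2.
(3 + z + z²) has coefficients 3,1,1,0,0,0,0 for degrees 0…6.
Multiplying by (1 + 2z² + z³) gives running coefficients 3,1,7,5,3,1,0 for degrees 0…6.
Finally multiplying by (3 + z + z²), the product of all factors after the first has coefficients 9,6,25,23,21,11,4 for degrees 0…6.
[z⁶] = 1·4 + 1·11 + 1·21 = 36.

36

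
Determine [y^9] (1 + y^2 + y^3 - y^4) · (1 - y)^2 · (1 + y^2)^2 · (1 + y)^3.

3

(1 + y^2 + y^3 - y^4) has coefficients 1,0,1,1,-1 for degrees 0…4.
(1 - y)^2 has coefficients 1,-2,1,0,0,0,0,0,0,0 for degrees 0…9.
Multiplying by (1 + y^2)^2 gives running coefficients 1,-2,3,-4,3,-2,1,0,0,0 for degrees 0…9.
Finally multiplying by (1 + y)^3, the product of all factors after the first has coefficients 1,1,0,0,-2,-2,0,0,1,1 for degrees 0…9.
[y^9] = 1·1 + 1·0 + 1·0 − 1·(-2) = 3.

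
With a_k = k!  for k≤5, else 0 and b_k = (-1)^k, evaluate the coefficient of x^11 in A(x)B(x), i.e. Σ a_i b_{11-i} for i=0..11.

Write out a_i and b_{11-i} for i = 0,…,11 and sum the products.
Σ = 1·(-1) + 1·1 + 2·(-1) + 6·1 + 24·(-1) + 120·1 + 0·(-1) + 0·1 + 0·(-1) + 0·1 + 0·(-1) + 0·1 = 100.

100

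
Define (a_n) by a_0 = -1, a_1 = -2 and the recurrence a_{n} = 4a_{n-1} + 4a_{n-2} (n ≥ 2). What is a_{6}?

The ordinary generating function has denominator 1 - 4z - 4z^2.
Iterating the recurrence: a_0,…,a_{6} = -1, -2, -12, -56, -272, -1312, -6336.

-6336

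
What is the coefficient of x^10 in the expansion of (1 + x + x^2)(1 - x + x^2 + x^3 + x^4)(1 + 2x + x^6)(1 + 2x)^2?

(1 + x + x^2) has coefficients 1,1,1 for degrees 0…2.
(1 - x + x^2 + x^3 + x^4) has coefficients 1,-1,1,1,1,0,0,0,0,0,0 for degrees 0…10.
Multiplying by (1 + 2x + x^6) gives running coefficients 1,1,-1,3,3,2,1,-1,1,1,1 for degrees 0…10.
Finally multiplying by (1 + 2x)^2, the product of all factors after the first has coefficients 1,5,7,3,11,26,21,11,1,1,9 for degrees 0…10.
[x^10] = 1·9 + 1·1 + 1·1 = 11.

11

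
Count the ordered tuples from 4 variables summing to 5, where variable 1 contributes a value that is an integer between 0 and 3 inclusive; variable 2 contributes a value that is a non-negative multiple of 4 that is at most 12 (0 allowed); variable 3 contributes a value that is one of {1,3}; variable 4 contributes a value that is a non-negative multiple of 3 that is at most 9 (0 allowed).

3

The generating function for the choices is (1 + y + y^2 + y^3)·(1 + y^4 + y^8 + y^12)·(y + y^3)·(1 + y^3 + y^6 + y^9); the count is [y^5].
(1 + y + y^2 + y^3) has coefficients 1,1,1,1 for degrees 0…3.
(1 + y^4 + y^8 + y^12) has coefficients 1,0,0,0,1,0 for degrees 0…5.
Multiplying by (y + y^3) gives running coefficients 0,1,0,1,0,1 for degrees 0…5.
Finally multiplying by (1 + y^3 + y^6 + y^9), the product of all factors after the first has coefficients 0,1,0,1,1,1 for degrees 0…5.
[y^5] = 1·1 + 1·1 + 1·1 + 1·0 = 3.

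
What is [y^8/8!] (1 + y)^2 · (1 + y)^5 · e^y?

394353

The EGF product rule gives c_8 = Σ_{k_1+k_2+k_3=8} C(8; k_1,k_2,k_3) · ∏ g_i(k_i), where (1+y)^2 gives the falling factorial (2)_k; (1+y)^5 gives the falling factorial (5)_k; e^y gives (1)^k.
g_1(k) for k = 0…8: 1, 2, 2, 0, 0, 0, 0, 0, 0.
g_2(k) for k = 0…8: 1, 5, 20, 60, 120, 120, 0, 0, 0.
g_3(k) for k = 0…8: 1, 1, 1, 1, 1, 1, 1, 1, 1.
First combine the last two factors: h(k) = Σ_j C(k,j)·g_2(j)·g_3(k−j) for k = 0…8: 1, 6, 31, 136, 501, 1546, 4051, 9276, 19081.
c_8 = Σ_k C(8,k)·g_1(k)·h(8−k) = 1·1·19081 + 8·2·9276 + 28·2·4051 = 19081 + 148416 + 226856 = 394353.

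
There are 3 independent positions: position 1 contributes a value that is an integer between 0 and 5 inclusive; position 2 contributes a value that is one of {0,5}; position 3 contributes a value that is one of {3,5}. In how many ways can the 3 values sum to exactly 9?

The generating function for the choices is (1 + x + x² + x³ + x⁴ + x⁵)·(1 + x⁵)·(x³ + x⁵); the count is [x⁹].
(1 + x + x² + x³ + x⁴ + x⁵) has coefficients 1,1,1,1,1,1 for degrees 0…5.
(1 + x⁵) has coefficients 1,0,0,0,0,1,0,0,0,0 for degrees 0…9.
Finally multiplying by (x³ + x⁵), the product of all factors after the first has coefficients 0,0,0,1,0,1,0,0,1,0 for degrees 0…9.
[x⁹] = 1·0 + 1·1 + 1·0 + 1·0 + 1·1 + 1·0 = 2.

2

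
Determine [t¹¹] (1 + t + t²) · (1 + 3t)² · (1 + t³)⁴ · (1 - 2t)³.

-68

(1 + t + t²) has coefficients 1,1,1 for degrees 0…2.
(1 + 3t)² has coefficients 1,6,9,0,0,0,0,0,0,0,0,0 for degrees 0…11.
Multiplying by (1 + t³)⁴ gives running coefficients 1,6,9,4,24,36,6,36,54,4,24,36 for degrees 0…11.
Finally multiplying by (1 - 2t)³, the product of all factors after the first has coefficients 1,0,-15,14,60,-132,46,240,-378,64,360,-492 for degrees 0…11.
[t¹¹] = 1·(-492) + 1·360 + 1·64 = -68.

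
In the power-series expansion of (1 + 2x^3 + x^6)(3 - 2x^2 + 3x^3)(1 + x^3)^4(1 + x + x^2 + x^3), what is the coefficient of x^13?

65

(1 + 2x^3 + x^6) has coefficients 1,0,0,2,0,0,1 for degrees 0…6.
(3 - 2x^2 + 3x^3) has coefficients 3,0,-2,3,0,0,0,0,0,0,0,0,0,0 for degrees 0…13.
Multiplying by (1 + x^3)^4 gives running coefficients 3,0,-2,15,0,-8,30,0,-12,30,0,-8,15,0 for degrees 0…13.
Finally multiplying by (1 + x + x^2 + x^3), the product of all factors after the first has coefficients 3,3,1,16,13,5,37,22,10,48,18,10,37,7 for degrees 0…13.
[x^13] = 1·7 + 2·18 + 1·22 = 65.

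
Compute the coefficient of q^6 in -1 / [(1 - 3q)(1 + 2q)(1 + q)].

-379

Partial fractions give a closed form: a_n = (-9/20)·3^n + (-4/5)·(-2)^n + (1/4)·(-1)^n.
At n = 6: a_6 = -379.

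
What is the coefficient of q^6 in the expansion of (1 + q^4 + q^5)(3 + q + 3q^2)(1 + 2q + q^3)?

12

(1 + q^4 + q^5) has coefficients 1,0,0,0,1,1 for degrees 0…5.
(3 + q + 3q^2) has coefficients 3,1,3,0,0,0,0 for degrees 0…6.
Finally multiplying by (1 + 2q + q^3), the product of all factors after the first has coefficients 3,7,5,9,1,3,0 for degrees 0…6.
[q^6] = 1·0 + 1·5 + 1·7 = 12.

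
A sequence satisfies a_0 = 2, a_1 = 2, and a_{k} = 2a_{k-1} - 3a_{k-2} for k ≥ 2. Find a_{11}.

The ordinary generating function has denominator 1 - 2q + 3q^2.
Iterating the recurrence: a_0,…,a_{11} = 2, 2, -2, -10, -14, 2, 46, 86, 34, -190, -482, -394.

-394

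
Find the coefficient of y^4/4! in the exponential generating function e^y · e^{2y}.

81

The EGF product rule gives c_4 = Σ_{k_1+k_2=4} C(4; k_1,k_2) · ∏ g_i(k_i), where e^y gives (1)^k; e^{2y} gives (2)^k.
g_1(k) for k = 0…4: 1, 1, 1, 1, 1.
g_2(k) for k = 0…4: 1, 2, 4, 8, 16.
c_4 = Σ_k C(4,k)·g_1(k)·g_2(4−k) = 1·1·16 + 4·1·8 + 6·1·4 + 4·1·2 + 1·1·1 = 16 + 32 + 24 + 8 + 1 = 81.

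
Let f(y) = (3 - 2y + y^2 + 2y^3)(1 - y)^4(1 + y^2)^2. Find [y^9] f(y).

10

(3 - 2y + y^2 + 2y^3) has coefficients 3,-2,1,2 for degrees 0…3.
(1 - y)^4 has coefficients 1,-4,6,-4,1,0,0,0,0,0 for degrees 0…9.
Finally multiplying by (1 + y^2)^2, the product of all factors after the first has coefficients 1,-4,8,-12,14,-12,8,-4,1,0 for degrees 0…9.
[y^9] = 3·0 − 2·1 + 1·(-4) + 2·8 = 10.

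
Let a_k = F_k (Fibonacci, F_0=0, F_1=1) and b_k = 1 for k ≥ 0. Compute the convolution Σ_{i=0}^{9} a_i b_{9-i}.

88

The convolution is the x^9 coefficient of A(x)B(x).
Σ = 0·1 + 1·1 + 1·1 + 2·1 + 3·1 + 5·1 + 8·1 + 13·1 + 21·1 + 34·1 = 88.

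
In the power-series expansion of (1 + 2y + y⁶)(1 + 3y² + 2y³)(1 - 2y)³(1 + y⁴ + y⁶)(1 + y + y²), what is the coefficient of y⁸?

(1 + 2y + y⁶) has coefficients 1,2,0,0,0,0,1 for degrees 0…6.
(1 + 3y² + 2y³) has coefficients 1,0,3,2,0,0,0,0,0 for degrees 0…8.
Multiplying by (1 - 2y)³ gives running coefficients 1,-6,15,-24,24,0,-16,0,0 for degrees 0…8.
Multiplying by (1 + y⁴ + y⁶) gives running coefficients 1,-6,15,-24,25,-6,0,-30,39 for degrees 0…8.
Finally multiplying by (1 + y + y²), the product of all factors after the first has coefficients 1,-5,10,-15,16,-5,19,-36,9 for degrees 0…8.
[y⁸] = 1·9 + 2·(-36) + 1·10 = -53.

-53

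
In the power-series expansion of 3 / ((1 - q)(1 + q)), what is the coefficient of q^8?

Partial fractions give a closed form: a_n = (3/2)·1^n + (3/2)·(-1)^n.
At n = 8: a_8 = 3.

3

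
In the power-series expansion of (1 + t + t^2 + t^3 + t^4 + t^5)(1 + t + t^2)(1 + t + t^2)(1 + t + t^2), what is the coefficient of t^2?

(1 + t + t^2 + t^3 + t^4 + t^5) has coefficients 1,1,1 for degrees 0…2.
(1 + t + t^2) has coefficients 1,1,1 for degrees 0…2.
Multiplying by (1 + t + t^2) gives running coefficients 1,2,3 for degrees 0…2.
Finally multiplying by (1 + t + t^2), the product of all factors after the first has coefficients 1,3,6 for degrees 0…2.
[t^2] = 1·6 + 1·3 + 1·1 = 10.

10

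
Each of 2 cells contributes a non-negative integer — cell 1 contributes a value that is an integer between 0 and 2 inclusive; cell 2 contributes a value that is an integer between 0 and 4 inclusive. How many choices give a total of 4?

3

The generating function for the choices is (1 + x + x^2)·(1 + x + x^2 + x^3 + x^4); the count is [x^4].
(1 + x + x^2) has coefficients 1,1,1 for degrees 0…2.
(1 + x + x^2 + x^3 + x^4) has coefficients 1,1,1,1,1 for degrees 0…4.
[x^4] = 1·1 + 1·1 + 1·1 = 3.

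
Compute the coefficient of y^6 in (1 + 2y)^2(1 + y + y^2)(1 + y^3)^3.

(1 + 2y)^2 has coefficients 1,4,4 for degrees 0…2.
(1 + y + y^2) has coefficients 1,1,1,0,0,0,0 for degrees 0…6.
Finally multiplying by (1 + y^3)^3, the product of all factors after the first has coefficients 1,1,1,3,3,3,3 for degrees 0…6.
[y^6] = 1·3 + 4·3 + 4·3 = 27.

27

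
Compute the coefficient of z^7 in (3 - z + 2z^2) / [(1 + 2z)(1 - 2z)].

-64

The denominator gives the recurrence a_n = 4a_(n−2) for n ≥ 3; the numerator fixes a_0 = 3, a_1 = -1, a_2 = 14.
Iterating: 3, -1, 14, -4, 56, -16, 224, -64, so a_7 = -64.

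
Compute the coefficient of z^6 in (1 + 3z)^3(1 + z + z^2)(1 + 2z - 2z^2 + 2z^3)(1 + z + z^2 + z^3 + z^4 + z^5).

(1 + 3z)^3 has coefficients 1,9,27,27 for degrees 0…3.
(1 + z + z^2) has coefficients 1,1,1,0,0,0,0 for degrees 0…6.
Multiplying by (1 + 2z - 2z^2 + 2z^3) gives running coefficients 1,3,1,2,0,2,0 for degrees 0…6.
Finally multiplying by (1 + z + z^2 + z^3 + z^4 + z^5), the product of all factors after the first has coefficients 1,4,5,7,7,9,8 for degrees 0…6.
[z^6] = 1·8 + 9·9 + 27·7 + 27·7 = 467.

467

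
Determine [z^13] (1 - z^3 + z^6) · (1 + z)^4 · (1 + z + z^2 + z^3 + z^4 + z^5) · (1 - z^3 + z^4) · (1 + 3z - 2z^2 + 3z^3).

(1 - z^3 + z^6) has coefficients 1,0,0,-1,0,0,1 for degrees 0…6.
(1 + z)^4 has coefficients 1,4,6,4,1,0,0,0,0,0,0,0,0,0 for degrees 0…13.
Multiplying by (1 + z + z^2 + z^3 + z^4 + z^5) gives running coefficients 1,5,11,15,16,16,15,11,5,1,0,0,0,0 for degrees 0…13.
Multiplying by (1 - z^3 + z^4) gives running coefficients 1,5,11,14,12,10,11,10,5,2,4,6,4,1 for degrees 0…13.
Finally multiplying by (1 + 3z - 2z^2 + 3z^3), the product of all factors after the first has coefficients 1,8,24,40,47,51,59,59,43,30,30,29,20,13 for degrees 0…13.
[z^13] = 1·13 − 1·30 + 1·59 = 42.

42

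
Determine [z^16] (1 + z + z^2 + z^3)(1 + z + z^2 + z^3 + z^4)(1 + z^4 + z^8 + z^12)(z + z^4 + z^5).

(1 + z + z^2 + z^3) has coefficients 1,1,1,1 for degrees 0…3.
(1 + z + z^2 + z^3 + z^4) has coefficients 1,1,1,1,1,0,0,0,0,0,0,0,0,0,0,0,0 for degrees 0…16.
Multiplying by (1 + z^4 + z^8 + z^12) gives running coefficients 1,1,1,1,2,1,1,1,2,1,1,1,2,1,1,1,1 for degrees 0…16.
Finally multiplying by (z + z^4 + z^5), the product of all factors after the first has coefficients 0,1,1,1,2,4,3,3,4,5,3,3,4,5,3,3,4 for degrees 0…16.
[z^16] = 1·4 + 1·3 + 1·3 + 1·5 = 15.

15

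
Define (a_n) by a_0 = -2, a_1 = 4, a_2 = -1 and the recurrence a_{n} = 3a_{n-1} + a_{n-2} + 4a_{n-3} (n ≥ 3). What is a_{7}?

The ordinary generating function has denominator 1 - 3z - z^2 - 4z^3.
Iterating the recurrence: a_0,…,a_{7} = -2, 4, -1, -7, -6, -29, -121, -416.

-416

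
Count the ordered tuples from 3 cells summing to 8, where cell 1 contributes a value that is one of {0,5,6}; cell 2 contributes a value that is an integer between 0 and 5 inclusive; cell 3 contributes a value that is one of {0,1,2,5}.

7

The generating function for the choices is (1 + z^5 + z^6)·(1 + z + z^2 + z^3 + z^4 + z^5)·(1 + z + z^2 + z^5); the count is [z^8].
(1 + z^5 + z^6) has coefficients 1,0,0,0,0,1,1 for degrees 0…6.
(1 + z + z^2 + z^3 + z^4 + z^5) has coefficients 1,1,1,1,1,1,0,0,0 for degrees 0…8.
Finally multiplying by (1 + z + z^2 + z^5), the product of all factors after the first has coefficients 1,2,3,3,3,4,3,2,1 for degrees 0…8.
[z^8] = 1·1 + 1·3 + 1·3 = 7.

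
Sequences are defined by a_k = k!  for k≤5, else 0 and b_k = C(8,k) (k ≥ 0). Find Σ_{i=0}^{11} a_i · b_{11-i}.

3558

The convolution is the t^11 coefficient of A(t)B(t).
Σ = 1·0 + 1·0 + 2·0 + 6·1 + 24·8 + 120·28 + 0·56 + 0·70 + 0·56 + 0·28 + 0·8 + 0·1 = 3558.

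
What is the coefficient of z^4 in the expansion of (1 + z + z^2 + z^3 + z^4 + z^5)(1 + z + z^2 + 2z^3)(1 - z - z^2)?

(1 + z + z^2 + z^3 + z^4 + z^5) has coefficients 1,1,1,1,1 for degrees 0…4.
(1 + z + z^2 + 2z^3) has coefficients 1,1,1,2,0 for degrees 0…4.
Finally multiplying by (1 - z - z^2), the product of all factors after the first has coefficients 1,0,-1,0,-3 for degrees 0…4.
[z^4] = 1·(-3) + 1·0 + 1·(-1) + 1·0 + 1·1 = -3.

-3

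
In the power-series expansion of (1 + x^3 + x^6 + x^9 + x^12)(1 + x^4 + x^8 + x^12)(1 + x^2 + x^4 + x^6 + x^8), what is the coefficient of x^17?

5

(1 + x^3 + x^6 + x^9 + x^12) has coefficients 1,0,0,1,0,0,1,0,0,1,0,0,1 for degrees 0…12.
(1 + x^4 + x^8 + x^12) has coefficients 1,0,0,0,1,0,0,0,1,0,0,0,1,0,0,0,0,0 for degrees 0…17.
Finally multiplying by (1 + x^2 + x^4 + x^6 + x^8), the product of all factors after the first has coefficients 1,0,1,0,2,0,2,0,3,0,2,0,3,0,2,0,2,0 for degrees 0…17.
[x^17] = 1·0 + 1·2 + 1·0 + 1·3 + 1·0 = 5.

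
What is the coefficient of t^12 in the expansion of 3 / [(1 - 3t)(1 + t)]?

1195743

The denominator gives the recurrence a_n = 2a_(n−1) + 3a_(n−2) for n ≥ 2; the numerator fixes a_0 = 3, a_1 = 6.
Iterating: 3, 6, 21, 60, 183, 546, 1641, 4920, 14763, 44286, 132861, 398580, 1195743, so a_12 = 1195743.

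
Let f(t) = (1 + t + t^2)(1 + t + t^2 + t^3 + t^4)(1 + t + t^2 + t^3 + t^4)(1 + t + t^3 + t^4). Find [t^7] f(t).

42

(1 + t + t^2) has coefficients 1,1,1 for degrees 0…2.
(1 + t + t^2 + t^3 + t^4) has coefficients 1,1,1,1,1,0,0,0 for degrees 0…7.
Multiplying by (1 + t + t^2 + t^3 + t^4) gives running coefficients 1,2,3,4,5,4,3,2 for degrees 0…7.
Finally multiplying by (1 + t + t^3 + t^4), the product of all factors after the first has coefficients 1,3,5,8,12,14,14,14 for degrees 0…7.
[t^7] = 1·14 + 1·14 + 1·14 = 42.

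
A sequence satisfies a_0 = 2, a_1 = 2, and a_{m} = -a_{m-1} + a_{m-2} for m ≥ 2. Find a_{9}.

26

The ordinary generating function has denominator 1 + z - z^2.
Iterating the recurrence: a_0,…,a_{9} = 2, 2, 0, 2, -2, 4, -6, 10, -16, 26.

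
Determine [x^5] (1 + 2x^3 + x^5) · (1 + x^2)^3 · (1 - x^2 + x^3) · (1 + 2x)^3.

(1 + 2x^3 + x^5) has coefficients 1,0,0,2,0,1 for degrees 0…5.
(1 + x^2)^3 has coefficients 1,0,3,0,3,0 for degrees 0…5.
Multiplying by (1 - x^2 + x^3) gives running coefficients 1,0,2,1,0,3 for degrees 0…5.
Finally multiplying by (1 + 2x)^3, the product of all factors after the first has coefficients 1,6,14,21,30,31 for degrees 0…5.
[x^5] = 1·31 + 2·14 + 1·1 = 60.

60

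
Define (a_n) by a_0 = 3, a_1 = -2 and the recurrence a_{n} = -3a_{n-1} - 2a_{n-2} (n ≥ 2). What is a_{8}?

The ordinary generating function has denominator 1 + 3x + 2x^2.
Iterating the recurrence: a_0,…,a_{8} = 3, -2, 0, 4, -12, 28, -60, 124, -252.

-252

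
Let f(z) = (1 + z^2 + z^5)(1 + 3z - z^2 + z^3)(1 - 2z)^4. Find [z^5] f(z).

(1 + z^2 + z^5) has coefficients 1,0,1,0,0,1 for degrees 0…5.
(1 + 3z - z^2 + z^3) has coefficients 1,3,-1,1,0,0 for degrees 0…5.
Finally multiplying by (1 - 2z)^4, the product of all factors after the first has coefficients 1,-5,-1,49,-112,104 for degrees 0…5.
[z^5] = 1·104 + 1·49 + 1·1 = 154.

154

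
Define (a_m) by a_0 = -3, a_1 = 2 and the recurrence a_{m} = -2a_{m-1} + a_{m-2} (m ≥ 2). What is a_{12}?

The ordinary generating function has denominator 1 + 2t - t^2.
Iterating the recurrence: a_0,…,a_{12} = -3, 2, -7, 16, -39, 94, -227, 548, -1323, 3194, -7711, 18616, -44943.

-44943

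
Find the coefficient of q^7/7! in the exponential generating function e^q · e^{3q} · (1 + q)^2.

116736

The EGF product rule gives c_7 = Σ_{k_1+k_2+k_3=7} C(7; k_1,k_2,k_3) · ∏ g_i(k_i), where e^q gives (1)^k; e^{3q} gives (3)^k; (1+q)^2 gives the falling factorial (2)_k.
g_1(k) for k = 0…7: 1, 1, 1, 1, 1, 1, 1, 1.
g_2(k) for k = 0…7: 1, 3, 9, 27, 81, 243, 729, 2187.
g_3(k) for k = 0…7: 1, 2, 2, 0, 0, 0, 0, 0.
First combine the last two factors: h(k) = Σ_j C(k,j)·g_2(j)·g_3(k−j) for k = 0…7: 1, 5, 23, 99, 405, 1593, 6075, 22599.
c_7 = Σ_k C(7,k)·g_1(k)·h(7−k) = 1·1·22599 + 7·1·6075 + 21·1·1593 + 35·1·405 + 35·1·99 + 21·1·23 + 7·1·5 + 1·1·1 = 22599 + 42525 + 33453 + 14175 + 3465 + 483 + 35 + 1 = 116736.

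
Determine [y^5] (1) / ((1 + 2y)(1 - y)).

-21

Partial fractions give a closed form: a_n = (2/3)·(-2)^n + (1/3)·1^n.
At n = 5: a_5 = -21.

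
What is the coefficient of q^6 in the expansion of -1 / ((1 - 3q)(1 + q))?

Partial fractions give a closed form: a_n = (-3/4)·3^n + (-1/4)·(-1)^n.
At n = 6: a_6 = -547.

-547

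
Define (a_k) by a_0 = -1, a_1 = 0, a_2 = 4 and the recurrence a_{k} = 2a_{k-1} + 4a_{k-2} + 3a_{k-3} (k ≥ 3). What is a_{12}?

The ordinary generating function has denominator 1 - 2q - 4q^2 - 3q^3.
Iterating the recurrence: a_0,…,a_{12} = -1, 0, 4, 5, 26, 84, 287, 988, 3376, 11565, 39598, 135584, 464255.

464255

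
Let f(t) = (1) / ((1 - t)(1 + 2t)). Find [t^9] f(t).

-341

Partial fractions give a closed form: a_n = (1/3)·1^n + (2/3)·(-2)^n.
At n = 9: a_9 = -341.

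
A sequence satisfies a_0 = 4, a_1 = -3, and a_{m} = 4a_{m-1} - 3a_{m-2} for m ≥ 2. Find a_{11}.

The ordinary generating function has denominator 1 - 4t + 3t^2.
Iterating the recurrence: a_0,…,a_{11} = 4, -3, -24, -87, -276, -843, -2544, -7647, -22956, -68883, -206664, -620007.

-620007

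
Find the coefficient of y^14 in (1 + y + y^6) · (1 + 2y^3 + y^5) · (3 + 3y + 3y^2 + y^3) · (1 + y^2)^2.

(1 + y + y^6) has coefficients 1,1,0,0,0,0,1 for degrees 0…6.
(1 + 2y^3 + y^5) has coefficients 1,0,0,2,0,1,0,0,0,0,0,0,0,0,0 for degrees 0…14.
Multiplying by (3 + 3y + 3y^2 + y^3) gives running coefficients 3,3,3,7,6,9,5,3,1,0,0,0,0,0,0 for degrees 0…14.
Finally multiplying by (1 + y^2)^2, the product of all factors after the first has coefficients 3,3,9,13,15,26,20,28,17,15,7,3,1,0,0 for degrees 0…14.
[y^14] = 1·0 + 1·0 + 1·17 = 17.

17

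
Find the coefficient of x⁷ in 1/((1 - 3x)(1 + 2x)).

1261

Partial fractions give a closed form: a_n = (3/5)·3^n + (2/5)·(-2)^n.
At n = 7: a_7 = 1261.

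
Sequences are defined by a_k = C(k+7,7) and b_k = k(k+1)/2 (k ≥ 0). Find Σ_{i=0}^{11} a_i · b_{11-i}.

Write out a_i and b_{11-i} for i = 0,…,11 and sum the products.
Σ = 1·66 + 8·55 + 36·45 + 120·36 + 330·28 + 792·21 + 1716·15 + 3432·10 + 6435·6 + 11440·3 + 19448·1 + 31824·0 = 184756.

184756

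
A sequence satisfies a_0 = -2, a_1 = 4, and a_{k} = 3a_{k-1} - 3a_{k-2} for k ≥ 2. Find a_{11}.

-2430

The ordinary generating function has denominator 1 - 3q + 3q^2.
Iterating the recurrence: a_0,…,a_{11} = -2, 4, 18, 42, 72, 90, 54, -108, -486, -1134, -1944, -2430.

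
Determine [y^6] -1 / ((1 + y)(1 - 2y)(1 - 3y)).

Partial fractions give a closed form: a_n = (-1/12)·(-1)^n + (4/3)·2^n + (-9/4)·3^n.
At n = 6: a_6 = -1555.

-1555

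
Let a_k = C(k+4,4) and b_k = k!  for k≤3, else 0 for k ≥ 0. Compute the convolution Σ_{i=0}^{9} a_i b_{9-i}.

Write out a_i and b_{9-i} for i = 0,…,9 and sum the products.
Σ = 1·0 + 5·0 + 15·0 + 35·0 + 70·0 + 126·0 + 210·6 + 330·2 + 495·1 + 715·1 = 3130.

3130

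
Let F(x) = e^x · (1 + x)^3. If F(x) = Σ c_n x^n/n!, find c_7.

358

The EGF product rule gives c_7 = Σ_{k_1+k_2=7} C(7; k_1,k_2) · ∏ g_i(k_i), where e^x gives (1)^k; (1+x)^3 gives the falling factorial (3)_k.
g_1(k) for k = 0…7: 1, 1, 1, 1, 1, 1, 1, 1.
g_2(k) for k = 0…7: 1, 3, 6, 6, 0, 0, 0, 0.
c_7 = Σ_k C(7,k)·g_1(k)·g_2(7−k) = 35·1·6 + 21·1·6 + 7·1·3 + 1·1·1 = 210 + 126 + 21 + 1 = 358.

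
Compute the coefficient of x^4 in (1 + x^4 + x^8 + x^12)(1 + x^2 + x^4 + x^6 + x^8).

(1 + x^4 + x^8 + x^12) has coefficients 1,0,0,0,1 for degrees 0…4.
(1 + x^2 + x^4 + x^6 + x^8) has coefficients 1,0,1,0,1 for degrees 0…4.
[x^4] = 1·1 + 1·1 = 2.

2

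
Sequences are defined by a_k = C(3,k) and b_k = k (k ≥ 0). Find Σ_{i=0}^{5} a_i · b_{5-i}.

28

Write out a_i and b_{5-i} for i = 0,…,5 and sum the products.
Σ = 1·5 + 3·4 + 3·3 + 1·2 + 0·1 + 0·0 = 28.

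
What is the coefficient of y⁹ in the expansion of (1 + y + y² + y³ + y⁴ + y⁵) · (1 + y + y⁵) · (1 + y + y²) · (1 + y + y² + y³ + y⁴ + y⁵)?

33

(1 + y + y² + y³ + y⁴ + y⁵) has coefficients 1,1,1,1,1,1 for degrees 0…5.
(1 + y + y⁵) has coefficients 1,1,0,0,0,1,0,0,0,0 for degrees 0…9.
Multiplying by (1 + y + y²) gives running coefficients 1,2,2,1,0,1,1,1,0,0 for degrees 0…9.
Finally multiplying by (1 + y + y² + y³ + y⁴ + y⁵), the product of all factors after the first has coefficients 1,3,5,6,6,7,7,6,4,3 for degrees 0…9.
[y⁹] = 1·3 + 1·4 + 1·6 + 1·7 + 1·7 + 1·6 = 33.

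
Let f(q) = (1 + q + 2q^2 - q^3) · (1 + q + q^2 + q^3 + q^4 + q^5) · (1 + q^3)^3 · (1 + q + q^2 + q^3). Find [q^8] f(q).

65

(1 + q + 2q^2 - q^3) has coefficients 1,1,2,-1 for degrees 0…3.
(1 + q + q^2 + q^3 + q^4 + q^5) has coefficients 1,1,1,1,1,1,0,0,0 for degrees 0…8.
Multiplying by (1 + q^3)^3 gives running coefficients 1,1,1,4,4,4,6,6,6 for degrees 0…8.
Finally multiplying by (1 + q + q^2 + q^3), the product of all factors after the first has coefficients 1,2,3,7,10,13,18,20,22 for degrees 0…8.
[q^8] = 1·22 + 1·20 + 2·18 − 1·13 = 65.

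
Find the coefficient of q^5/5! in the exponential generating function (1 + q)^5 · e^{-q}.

The EGF product rule gives c_5 = Σ_{k_1+k_2=5} C(5; k_1,k_2) · ∏ g_i(k_i), where (1+q)^5 gives the falling factorial (5)_k; e^{-q} gives (-1)^k.
g_1(k) for k = 0…5: 1, 5, 20, 60, 120, 120.
g_2(k) for k = 0…5: 1, -1, 1, -1, 1, -1.
c_5 = Σ_k C(5,k)·g_1(k)·g_2(5−k) = 1·1·(-1) + 5·5·1 + 10·20·(-1) + 10·60·1 + 5·120·(-1) + 1·120·1 = −1 + 25 − 200 + 600 − 600 + 120 = -56.

-56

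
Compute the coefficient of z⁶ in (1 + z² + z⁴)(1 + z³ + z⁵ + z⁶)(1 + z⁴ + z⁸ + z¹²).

(1 + z² + z⁴) has coefficients 1,0,1,0,1 for degrees 0…4.
(1 + z³ + z⁵ + z⁶) has coefficients 1,0,0,1,0,1,1 for degrees 0…6.
Finally multiplying by (1 + z⁴ + z⁸ + z¹²), the product of all factors after the first has coefficients 1,0,0,1,1,1,1 for degrees 0…6.
[z⁶] = 1·1 + 1·1 + 1·0 = 2.

2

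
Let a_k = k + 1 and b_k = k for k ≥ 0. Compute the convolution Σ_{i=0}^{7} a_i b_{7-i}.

84

Write out a_i and b_{7-i} for i = 0,…,7 and sum the products.
Σ = 1·7 + 2·6 + 3·5 + 4·4 + 5·3 + 6·2 + 7·1 + 8·0 = 84.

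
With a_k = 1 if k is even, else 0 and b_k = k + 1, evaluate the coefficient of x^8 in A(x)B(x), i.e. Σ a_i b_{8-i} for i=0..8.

25

Write out a_i and b_{8-i} for i = 0,…,8 and sum the products.
Σ = 1·9 + 0·8 + 1·7 + 0·6 + 1·5 + 0·4 + 1·3 + 0·2 + 1·1 = 25.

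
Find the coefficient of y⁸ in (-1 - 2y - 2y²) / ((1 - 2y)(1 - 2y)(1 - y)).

-9221

The denominator gives the recurrence a_n = 5a_(n−1) − 8a_(n−2) + 4a_(n−3) for n ≥ 3; the numerator fixes a_0 = -1, a_1 = -7, a_2 = -29.
Iterating: -1, -7, -29, -93, -261, -677, -1669, -3973, -9221, so a_8 = -9221.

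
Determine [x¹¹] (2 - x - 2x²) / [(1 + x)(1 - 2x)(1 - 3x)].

The denominator gives the recurrence a_n = 4a_(n−1) − a_(n−2) − 6a_(n−3) for n ≥ 3; the numerator fixes a_0 = 2, a_1 = 7, a_2 = 24.
Iterating: 2, 7, 24, 77, 242, 747, 2284, 6937, 20982, 63287, 190544, 572997, so a_11 = 572997.

572997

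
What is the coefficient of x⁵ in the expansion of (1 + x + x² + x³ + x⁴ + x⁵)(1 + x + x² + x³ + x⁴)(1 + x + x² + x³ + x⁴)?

19

(1 + x + x² + x³ + x⁴ + x⁵) has coefficients 1,1,1,1,1,1 for degrees 0…5.
(1 + x + x² + x³ + x⁴) has coefficients 1,1,1,1,1,0 for degrees 0…5.
Finally multiplying by (1 + x + x² + x³ + x⁴), the product of all factors after the first has coefficients 1,2,3,4,5,4 for degrees 0…5.
[x⁵] = 1·4 + 1·5 + 1·4 + 1·3 + 1·2 + 1·1 = 19.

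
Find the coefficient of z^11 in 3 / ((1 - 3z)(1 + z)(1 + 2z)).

Partial fractions give a closed form: a_n = (27/20)·3^n + (-3/4)·(-1)^n + (12/5)·(-2)^n.
At n = 11: a_11 = 234234.

234234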